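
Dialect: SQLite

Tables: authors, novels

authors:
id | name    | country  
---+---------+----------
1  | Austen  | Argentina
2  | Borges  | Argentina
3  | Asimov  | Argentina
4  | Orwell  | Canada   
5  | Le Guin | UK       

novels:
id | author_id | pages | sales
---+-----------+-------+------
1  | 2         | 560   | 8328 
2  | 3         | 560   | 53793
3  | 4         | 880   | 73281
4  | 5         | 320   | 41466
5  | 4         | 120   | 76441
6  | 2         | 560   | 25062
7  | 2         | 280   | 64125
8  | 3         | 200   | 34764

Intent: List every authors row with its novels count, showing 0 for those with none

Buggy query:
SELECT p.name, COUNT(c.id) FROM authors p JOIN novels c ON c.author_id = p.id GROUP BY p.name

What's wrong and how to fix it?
Bug: An inner join excludes parents with zero children

Fix: Switch to LEFT JOIN to retain unmatched parent rows

Corrected query:
SELECT p.name, COUNT(c.id) FROM authors p LEFT JOIN novels c ON c.author_id = p.id GROUP BY p.name

Result:
name    | COUNT(c.id)
--------+------------
Asimov  | 2          
Austen  | 0          
Borges  | 3          
Le Guin | 1          
Orwell  | 2          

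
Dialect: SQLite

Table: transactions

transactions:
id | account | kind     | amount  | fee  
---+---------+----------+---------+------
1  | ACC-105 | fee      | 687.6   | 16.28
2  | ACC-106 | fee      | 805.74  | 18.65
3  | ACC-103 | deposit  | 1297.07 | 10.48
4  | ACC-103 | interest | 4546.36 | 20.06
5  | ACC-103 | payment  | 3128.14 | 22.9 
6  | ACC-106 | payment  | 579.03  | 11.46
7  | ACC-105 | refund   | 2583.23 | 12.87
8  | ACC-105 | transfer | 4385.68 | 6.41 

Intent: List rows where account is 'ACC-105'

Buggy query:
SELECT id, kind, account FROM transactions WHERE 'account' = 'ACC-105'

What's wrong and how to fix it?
Bug: Single quotes denote string literals in SQL; the column name is being compared as a constant string

Fix: Remove the quotes around the column name (or use double quotes for an identifier)

Corrected query:
SELECT id, kind, account FROM transactions WHERE account = 'ACC-105'

Result:
id | kind     | account
---+----------+--------
1  | fee      | ACC-105
7  | refund   | ACC-105
8  | transfer | ACC-105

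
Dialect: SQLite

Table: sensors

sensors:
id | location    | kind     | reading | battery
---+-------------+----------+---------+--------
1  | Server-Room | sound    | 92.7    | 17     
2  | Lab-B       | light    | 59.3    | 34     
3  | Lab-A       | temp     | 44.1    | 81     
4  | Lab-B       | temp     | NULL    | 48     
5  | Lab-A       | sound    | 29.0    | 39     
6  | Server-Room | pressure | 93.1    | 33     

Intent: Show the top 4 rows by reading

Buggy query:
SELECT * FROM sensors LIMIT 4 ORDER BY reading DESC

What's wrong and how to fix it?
Bug: LIMIT must come after ORDER BY

Fix: Sort with ORDER BY, then apply LIMIT

Corrected query:
SELECT * FROM sensors ORDER BY reading DESC LIMIT 4

Result:
id | location    | kind     | reading | battery
---+-------------+----------+---------+--------
6  | Server-Room | pressure | 93.1    | 33     
1  | Server-Room | sound    | 92.7    | 17     
2  | Lab-B       | light    | 59.3    | 34     
3  | Lab-A       | temp     | 44.1    | 81     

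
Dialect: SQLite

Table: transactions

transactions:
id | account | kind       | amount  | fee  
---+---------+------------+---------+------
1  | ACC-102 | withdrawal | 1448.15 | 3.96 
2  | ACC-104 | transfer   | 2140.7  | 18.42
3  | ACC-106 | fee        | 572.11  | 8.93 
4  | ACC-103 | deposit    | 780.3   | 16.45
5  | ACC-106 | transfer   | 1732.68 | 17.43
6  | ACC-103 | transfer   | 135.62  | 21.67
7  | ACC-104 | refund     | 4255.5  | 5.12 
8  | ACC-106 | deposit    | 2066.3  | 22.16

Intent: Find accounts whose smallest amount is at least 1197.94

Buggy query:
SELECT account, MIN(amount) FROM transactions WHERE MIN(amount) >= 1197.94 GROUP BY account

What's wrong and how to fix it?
Bug: Aggregates like MIN are computed per group after WHERE runs

Fix: Replace WHERE with HAVING after the GROUP BY

Corrected query:
SELECT account, MIN(amount) FROM transactions GROUP BY account HAVING MIN(amount) >= 1197.94

Result:
account | MIN(amount)
--------+------------
ACC-102 | 1448.15    
ACC-104 | 2140.7     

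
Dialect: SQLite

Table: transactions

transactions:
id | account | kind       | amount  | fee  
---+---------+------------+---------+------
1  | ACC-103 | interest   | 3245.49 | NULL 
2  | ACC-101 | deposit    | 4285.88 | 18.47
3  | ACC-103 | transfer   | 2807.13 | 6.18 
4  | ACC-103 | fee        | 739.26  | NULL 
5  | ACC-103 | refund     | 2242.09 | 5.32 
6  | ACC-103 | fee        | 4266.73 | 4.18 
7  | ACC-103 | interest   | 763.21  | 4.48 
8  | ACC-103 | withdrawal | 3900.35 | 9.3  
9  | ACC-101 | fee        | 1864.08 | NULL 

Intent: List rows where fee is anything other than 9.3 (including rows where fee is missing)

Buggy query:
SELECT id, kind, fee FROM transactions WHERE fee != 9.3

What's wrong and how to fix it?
Bug: 'fee != 9.3' is unknown when fee is NULL, so NULL rows are silently excluded

Fix: Handle NULL separately with IS NULL alongside the inequality

Corrected query:
SELECT id, kind, fee FROM transactions WHERE fee != 9.3 OR fee IS NULL

Result:
id | kind     | fee  
---+----------+------
1  | interest | NULL 
2  | deposit  | 18.47
3  | transfer | 6.18 
4  | fee      | NULL 
5  | refund   | 5.32 
6  | fee      | 4.18 
7  | interest | 4.48 
9  | fee      | NULL 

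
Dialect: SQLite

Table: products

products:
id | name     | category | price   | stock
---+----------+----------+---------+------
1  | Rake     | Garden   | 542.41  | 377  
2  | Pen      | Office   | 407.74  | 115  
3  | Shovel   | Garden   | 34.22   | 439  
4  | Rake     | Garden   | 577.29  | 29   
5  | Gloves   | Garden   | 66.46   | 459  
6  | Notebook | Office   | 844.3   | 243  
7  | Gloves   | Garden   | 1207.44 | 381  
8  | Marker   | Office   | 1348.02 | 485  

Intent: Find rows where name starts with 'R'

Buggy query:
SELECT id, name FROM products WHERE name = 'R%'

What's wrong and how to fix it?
Bug: Wildcards only work with LIKE; '=' treats '%' as a literal character

Fix: Replace '=' with LIKE so 'R%' is treated as a pattern

Corrected query:
SELECT id, name FROM products WHERE name LIKE 'R%'

Result:
id | name
---+-----
1  | Rake
4  | Rake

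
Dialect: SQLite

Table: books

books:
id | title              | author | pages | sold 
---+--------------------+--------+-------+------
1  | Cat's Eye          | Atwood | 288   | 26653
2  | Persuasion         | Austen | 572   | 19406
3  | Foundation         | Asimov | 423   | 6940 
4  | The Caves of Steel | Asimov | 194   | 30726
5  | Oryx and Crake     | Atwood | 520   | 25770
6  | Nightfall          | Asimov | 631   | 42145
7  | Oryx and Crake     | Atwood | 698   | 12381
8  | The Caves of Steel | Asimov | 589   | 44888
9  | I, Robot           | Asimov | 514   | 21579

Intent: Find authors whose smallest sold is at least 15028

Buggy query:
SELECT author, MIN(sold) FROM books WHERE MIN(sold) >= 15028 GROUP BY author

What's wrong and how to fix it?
Bug: MIN() in WHERE is a misuse of aggregate

Fix: Use HAVING for the per-group MIN condition

Corrected query:
SELECT author, MIN(sold) FROM books GROUP BY author HAVING MIN(sold) >= 15028

Result:
author | MIN(sold)
-------+----------
Austen | 19406    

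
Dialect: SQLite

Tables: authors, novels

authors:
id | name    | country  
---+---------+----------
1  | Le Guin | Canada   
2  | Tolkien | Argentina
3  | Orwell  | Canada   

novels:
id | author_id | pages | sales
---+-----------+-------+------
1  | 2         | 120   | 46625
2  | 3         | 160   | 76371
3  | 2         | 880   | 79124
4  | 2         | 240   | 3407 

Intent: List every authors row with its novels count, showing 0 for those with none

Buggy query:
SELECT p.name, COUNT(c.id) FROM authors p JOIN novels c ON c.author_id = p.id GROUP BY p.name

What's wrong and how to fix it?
Bug: INNER JOIN drops authors rows that have no matching novels rows

Fix: Use LEFT JOIN so parents without children still appear (COUNT(c.id) gives 0)

Corrected query:
SELECT p.name, COUNT(c.id) FROM authors p LEFT JOIN novels c ON c.author_id = p.id GROUP BY p.name

Result:
name    | COUNT(c.id)
--------+------------
Le Guin | 0          
Orwell  | 1          
Tolkien | 3          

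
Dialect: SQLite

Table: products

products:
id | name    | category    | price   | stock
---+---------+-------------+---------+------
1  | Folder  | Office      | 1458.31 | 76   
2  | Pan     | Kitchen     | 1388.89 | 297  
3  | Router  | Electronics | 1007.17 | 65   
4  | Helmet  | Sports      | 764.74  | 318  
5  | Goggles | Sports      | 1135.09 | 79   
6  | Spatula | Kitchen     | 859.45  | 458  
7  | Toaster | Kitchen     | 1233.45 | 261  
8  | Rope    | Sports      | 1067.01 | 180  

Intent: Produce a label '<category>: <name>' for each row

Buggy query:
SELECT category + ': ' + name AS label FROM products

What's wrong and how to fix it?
Bug: '+' is numeric addition; on text columns SQLite converts them to 0 instead of concatenating

Fix: Replace + with || to concatenate text

Corrected query:
SELECT category || ': ' || name AS label FROM products

Result:
label              
-------------------
Office: Folder     
Kitchen: Pan       
Electronics: Router
Sports: Helmet     
Sports: Goggles    
Kitchen: Spatula   
Kitchen: Toaster   
Sports: Rope       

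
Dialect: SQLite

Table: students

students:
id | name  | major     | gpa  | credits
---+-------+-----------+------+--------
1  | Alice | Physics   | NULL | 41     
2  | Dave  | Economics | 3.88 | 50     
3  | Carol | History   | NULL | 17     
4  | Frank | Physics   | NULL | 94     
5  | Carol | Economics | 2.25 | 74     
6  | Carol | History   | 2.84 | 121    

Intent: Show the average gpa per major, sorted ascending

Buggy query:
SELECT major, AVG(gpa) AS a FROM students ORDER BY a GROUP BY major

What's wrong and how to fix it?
Bug: ORDER BY appears before GROUP BY; SQL clause order requires GROUP BY first

Fix: Reorder: SELECT … FROM … GROUP BY … ORDER BY …

Corrected query:
SELECT major, AVG(gpa) AS a FROM students GROUP BY major ORDER BY a

Result:
major     | a    
----------+------
Physics   | NULL 
History   | 2.84 
Economics | 3.065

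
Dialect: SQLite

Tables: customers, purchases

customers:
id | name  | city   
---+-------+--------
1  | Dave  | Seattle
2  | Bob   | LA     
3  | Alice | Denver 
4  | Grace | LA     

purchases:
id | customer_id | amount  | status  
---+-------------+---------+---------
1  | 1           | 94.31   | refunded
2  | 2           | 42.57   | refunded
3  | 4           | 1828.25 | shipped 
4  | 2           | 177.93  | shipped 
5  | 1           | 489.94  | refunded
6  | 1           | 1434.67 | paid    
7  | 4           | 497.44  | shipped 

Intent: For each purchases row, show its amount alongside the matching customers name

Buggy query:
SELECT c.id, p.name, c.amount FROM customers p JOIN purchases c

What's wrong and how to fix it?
Bug: JOIN with no ON clause produces a cartesian product; every purchases row pairs with every customers row

Fix: Specify the join condition linking the foreign key to the parent id

Corrected query:
SELECT c.id, p.name, c.amount FROM customers p JOIN purchases c ON c.customer_id = p.id

Result:
id | name  | amount 
---+-------+--------
1  | Dave  | 94.31  
2  | Bob   | 42.57  
3  | Grace | 1828.25
4  | Bob   | 177.93 
5  | Dave  | 489.94 
6  | Dave  | 1434.67
7  | Grace | 497.44 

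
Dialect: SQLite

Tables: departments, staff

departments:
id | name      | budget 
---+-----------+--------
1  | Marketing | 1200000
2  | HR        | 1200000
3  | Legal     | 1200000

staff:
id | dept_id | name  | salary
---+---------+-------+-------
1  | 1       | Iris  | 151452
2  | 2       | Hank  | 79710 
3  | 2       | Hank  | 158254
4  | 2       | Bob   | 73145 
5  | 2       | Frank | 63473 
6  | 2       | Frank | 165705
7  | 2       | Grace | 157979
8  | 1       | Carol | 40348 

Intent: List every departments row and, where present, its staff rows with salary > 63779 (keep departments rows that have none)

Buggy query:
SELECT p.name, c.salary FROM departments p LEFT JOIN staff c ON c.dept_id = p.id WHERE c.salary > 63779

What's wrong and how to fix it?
Bug: Filtering c.salary in WHERE discards the NULL rows produced by LEFT JOIN, turning it into an inner join

Fix: Put 'c.salary > 63779' in the JOIN's ON clause instead of WHERE

Corrected query:
SELECT p.name, c.salary FROM departments p LEFT JOIN staff c ON c.dept_id = p.id AND c.salary > 63779

Result:
name      | salary
----------+-------
Marketing | 151452
HR        | 73145 
HR        | 79710 
HR        | 157979
HR        | 158254
HR        | 165705
Legal     | NULL  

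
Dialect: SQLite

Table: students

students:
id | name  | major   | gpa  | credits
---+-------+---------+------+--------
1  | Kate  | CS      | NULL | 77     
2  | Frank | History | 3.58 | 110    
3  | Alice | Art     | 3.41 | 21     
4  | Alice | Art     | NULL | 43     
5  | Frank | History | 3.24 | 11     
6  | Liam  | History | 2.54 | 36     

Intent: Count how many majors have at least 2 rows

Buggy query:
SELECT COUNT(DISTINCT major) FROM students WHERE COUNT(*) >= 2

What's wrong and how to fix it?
Bug: COUNT(*) cannot appear in WHERE; the per-group count doesn't exist yet

Fix: Group first with HAVING COUNT(*) >= 2, then COUNT the resulting groups

Corrected query:
SELECT COUNT(*) FROM (SELECT major FROM students GROUP BY major HAVING COUNT(*) >= 2)

Result:
COUNT(*)
--------
2       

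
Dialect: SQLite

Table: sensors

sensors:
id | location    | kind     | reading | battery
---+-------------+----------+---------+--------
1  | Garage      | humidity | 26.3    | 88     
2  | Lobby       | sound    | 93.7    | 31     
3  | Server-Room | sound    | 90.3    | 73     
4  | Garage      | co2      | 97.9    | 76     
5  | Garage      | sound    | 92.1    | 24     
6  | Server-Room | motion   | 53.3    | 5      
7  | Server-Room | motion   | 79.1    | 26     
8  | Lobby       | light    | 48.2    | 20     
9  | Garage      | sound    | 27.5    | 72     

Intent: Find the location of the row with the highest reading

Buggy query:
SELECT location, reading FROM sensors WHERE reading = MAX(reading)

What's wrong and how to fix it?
Bug: WHERE is evaluated per row; an aggregate over the whole table isn't defined there

Fix: Wrap MAX in a scalar subquery so WHERE compares against a single value

Corrected query:
SELECT location, reading FROM sensors WHERE reading = (SELECT MAX(reading) FROM sensors)

Result:
location | reading
---------+--------
Garage   | 97.9   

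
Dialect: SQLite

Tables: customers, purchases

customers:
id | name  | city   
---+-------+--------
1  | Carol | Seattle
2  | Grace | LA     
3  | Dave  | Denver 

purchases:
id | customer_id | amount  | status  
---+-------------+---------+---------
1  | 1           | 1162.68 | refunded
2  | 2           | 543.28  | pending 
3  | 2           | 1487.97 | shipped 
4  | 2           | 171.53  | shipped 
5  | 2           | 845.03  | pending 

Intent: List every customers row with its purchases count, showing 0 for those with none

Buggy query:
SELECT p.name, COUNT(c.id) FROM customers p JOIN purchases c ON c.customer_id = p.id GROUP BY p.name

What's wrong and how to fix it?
Bug: INNER JOIN drops customers rows that have no matching purchases rows

Fix: Use LEFT JOIN so parents without children still appear (COUNT(c.id) gives 0)

Corrected query:
SELECT p.name, COUNT(c.id) FROM customers p LEFT JOIN purchases c ON c.customer_id = p.id GROUP BY p.name

Result:
name  | COUNT(c.id)
------+------------
Carol | 1          
Dave  | 0          
Grace | 4          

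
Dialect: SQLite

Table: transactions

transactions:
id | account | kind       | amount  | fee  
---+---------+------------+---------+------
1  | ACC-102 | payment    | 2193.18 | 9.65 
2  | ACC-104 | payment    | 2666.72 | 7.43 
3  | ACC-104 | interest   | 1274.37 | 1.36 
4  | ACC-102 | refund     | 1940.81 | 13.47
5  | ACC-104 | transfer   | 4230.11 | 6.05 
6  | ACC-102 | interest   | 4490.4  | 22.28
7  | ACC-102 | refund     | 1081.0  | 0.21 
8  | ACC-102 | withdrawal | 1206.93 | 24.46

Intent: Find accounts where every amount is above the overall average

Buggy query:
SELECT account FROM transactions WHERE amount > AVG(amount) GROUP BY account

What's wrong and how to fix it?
Bug: WHERE evaluates per row before aggregation, so AVG() is unavailable

Fix: Use a subquery for AVG and a HAVING MIN(...) filter so the condition holds for every row in the group

Corrected query:
SELECT account FROM transactions GROUP BY account HAVING MIN(amount) > (SELECT AVG(amount) FROM transactions)

Result:
(no rows)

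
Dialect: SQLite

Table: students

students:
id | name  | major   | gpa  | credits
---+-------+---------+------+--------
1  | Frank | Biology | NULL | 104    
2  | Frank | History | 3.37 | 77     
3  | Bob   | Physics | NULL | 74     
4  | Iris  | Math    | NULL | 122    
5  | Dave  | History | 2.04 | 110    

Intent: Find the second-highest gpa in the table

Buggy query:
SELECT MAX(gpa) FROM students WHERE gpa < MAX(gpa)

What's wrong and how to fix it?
Bug: The inner MAX is an aggregate inside WHERE, which is not allowed

Fix: Compute the overall MAX in a subquery, then take MAX of rows below it

Corrected query:
SELECT MAX(gpa) FROM students WHERE gpa < (SELECT MAX(gpa) FROM students)

Result:
MAX(gpa)
--------
2.04    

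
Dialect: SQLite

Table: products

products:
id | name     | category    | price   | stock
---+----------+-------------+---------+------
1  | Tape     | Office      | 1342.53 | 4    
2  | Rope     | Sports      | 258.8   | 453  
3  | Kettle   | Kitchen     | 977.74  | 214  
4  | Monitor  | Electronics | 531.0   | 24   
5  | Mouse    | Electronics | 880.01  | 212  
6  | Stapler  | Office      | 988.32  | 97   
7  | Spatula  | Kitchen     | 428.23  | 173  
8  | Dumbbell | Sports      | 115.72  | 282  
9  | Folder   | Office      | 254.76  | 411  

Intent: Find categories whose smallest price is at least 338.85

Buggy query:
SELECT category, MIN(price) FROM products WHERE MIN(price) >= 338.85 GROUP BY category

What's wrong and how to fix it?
Bug: Aggregates like MIN are computed per group after WHERE runs

Fix: Use HAVING for the per-group MIN condition

Corrected query:
SELECT category, MIN(price) FROM products GROUP BY category HAVING MIN(price) >= 338.85

Result:
category    | MIN(price)
------------+-----------
Electronics | 531       
Kitchen     | 428.23    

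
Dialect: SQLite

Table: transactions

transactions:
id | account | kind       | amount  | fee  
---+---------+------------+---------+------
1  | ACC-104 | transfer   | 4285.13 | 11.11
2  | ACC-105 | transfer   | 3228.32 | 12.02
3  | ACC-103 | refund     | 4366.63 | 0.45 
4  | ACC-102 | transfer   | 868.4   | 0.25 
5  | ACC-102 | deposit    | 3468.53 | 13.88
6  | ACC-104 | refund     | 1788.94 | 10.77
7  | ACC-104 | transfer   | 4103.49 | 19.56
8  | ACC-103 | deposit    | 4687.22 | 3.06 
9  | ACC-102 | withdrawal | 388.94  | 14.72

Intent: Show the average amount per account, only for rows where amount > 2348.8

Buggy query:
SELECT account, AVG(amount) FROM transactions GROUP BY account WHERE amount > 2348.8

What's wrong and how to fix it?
Bug: Row-level WHERE must come before GROUP BY in the clause order

Fix: Place WHERE between FROM and GROUP BY

Corrected query:
SELECT account, AVG(amount) FROM transactions WHERE amount > 2348.8 GROUP BY account

Result:
account | AVG(amount)
--------+------------
ACC-102 | 3468.53    
ACC-103 | 4526.925   
ACC-104 | 4194.31    
ACC-105 | 3228.32    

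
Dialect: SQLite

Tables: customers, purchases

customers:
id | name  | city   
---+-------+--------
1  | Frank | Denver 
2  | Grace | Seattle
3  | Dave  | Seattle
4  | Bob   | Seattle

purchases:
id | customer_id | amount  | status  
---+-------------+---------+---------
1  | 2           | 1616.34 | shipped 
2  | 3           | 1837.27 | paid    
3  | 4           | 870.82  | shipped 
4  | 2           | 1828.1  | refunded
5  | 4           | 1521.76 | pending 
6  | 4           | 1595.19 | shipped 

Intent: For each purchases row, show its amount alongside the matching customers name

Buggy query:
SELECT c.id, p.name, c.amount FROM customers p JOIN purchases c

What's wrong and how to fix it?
Bug: Missing join condition: each purchases row is matched to all customers rows instead of just its own

Fix: Specify the join condition linking the foreign key to the parent id

Corrected query:
SELECT c.id, p.name, c.amount FROM customers p JOIN purchases c ON c.customer_id = p.id

Result:
id | name  | amount 
---+-------+--------
1  | Grace | 1616.34
2  | Dave  | 1837.27
3  | Bob   | 870.82 
4  | Grace | 1828.1 
5  | Bob   | 1521.76
6  | Bob   | 1595.19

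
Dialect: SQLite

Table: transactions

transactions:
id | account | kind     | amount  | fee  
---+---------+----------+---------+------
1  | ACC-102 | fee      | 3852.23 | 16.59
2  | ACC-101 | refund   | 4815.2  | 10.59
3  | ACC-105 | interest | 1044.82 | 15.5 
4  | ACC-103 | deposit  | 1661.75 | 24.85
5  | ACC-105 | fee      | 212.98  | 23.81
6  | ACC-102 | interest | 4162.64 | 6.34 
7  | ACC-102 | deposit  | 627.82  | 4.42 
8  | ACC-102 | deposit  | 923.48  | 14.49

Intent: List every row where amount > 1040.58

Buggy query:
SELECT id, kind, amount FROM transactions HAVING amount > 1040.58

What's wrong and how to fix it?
Bug: This is a non-aggregate query (no GROUP BY, no aggregates), so in SQLite the HAVING clause is invalid here; a row-level condition belongs in WHERE

Fix: Replace HAVING with WHERE since the condition applies to individual rows

Corrected query:
SELECT id, kind, amount FROM transactions WHERE amount > 1040.58

Result:
id | kind     | amount 
---+----------+--------
1  | fee      | 3852.23
2  | refund   | 4815.2 
3  | interest | 1044.82
4  | deposit  | 1661.75
6  | interest | 4162.64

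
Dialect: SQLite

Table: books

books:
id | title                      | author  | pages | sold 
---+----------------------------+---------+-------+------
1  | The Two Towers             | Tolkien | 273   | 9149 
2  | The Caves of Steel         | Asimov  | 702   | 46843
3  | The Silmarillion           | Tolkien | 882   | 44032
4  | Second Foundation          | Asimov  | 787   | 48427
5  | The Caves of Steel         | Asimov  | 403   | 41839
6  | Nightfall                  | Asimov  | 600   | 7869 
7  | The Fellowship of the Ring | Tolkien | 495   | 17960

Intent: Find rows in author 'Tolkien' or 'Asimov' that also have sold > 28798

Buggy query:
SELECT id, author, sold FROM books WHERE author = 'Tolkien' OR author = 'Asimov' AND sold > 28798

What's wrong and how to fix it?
Bug: Without parentheses, AND is evaluated before OR, so the sold filter only applies to the 'Asimov' branch

Fix: Group the OR with parentheses (or use IN), then AND the threshold

Corrected query:
SELECT id, author, sold FROM books WHERE (author = 'Tolkien' OR author = 'Asimov') AND sold > 28798

Result:
id | author  | sold 
---+---------+------
2  | Asimov  | 46843
3  | Tolkien | 44032
4  | Asimov  | 48427
5  | Asimov  | 41839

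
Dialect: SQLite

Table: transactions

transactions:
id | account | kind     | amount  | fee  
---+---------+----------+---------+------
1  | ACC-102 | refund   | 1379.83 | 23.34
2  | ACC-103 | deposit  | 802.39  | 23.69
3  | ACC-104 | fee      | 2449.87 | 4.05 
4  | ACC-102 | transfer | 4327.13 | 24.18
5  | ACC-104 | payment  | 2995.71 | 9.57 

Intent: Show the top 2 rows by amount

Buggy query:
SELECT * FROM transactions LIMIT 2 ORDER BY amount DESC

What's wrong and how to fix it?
Bug: ORDER BY cannot follow LIMIT; LIMIT is the final clause

Fix: Sort with ORDER BY, then apply LIMIT

Corrected query:
SELECT * FROM transactions ORDER BY amount DESC LIMIT 2

Result:
id | account | kind     | amount  | fee  
---+---------+----------+---------+------
4  | ACC-102 | transfer | 4327.13 | 24.18
5  | ACC-104 | payment  | 2995.71 | 9.57 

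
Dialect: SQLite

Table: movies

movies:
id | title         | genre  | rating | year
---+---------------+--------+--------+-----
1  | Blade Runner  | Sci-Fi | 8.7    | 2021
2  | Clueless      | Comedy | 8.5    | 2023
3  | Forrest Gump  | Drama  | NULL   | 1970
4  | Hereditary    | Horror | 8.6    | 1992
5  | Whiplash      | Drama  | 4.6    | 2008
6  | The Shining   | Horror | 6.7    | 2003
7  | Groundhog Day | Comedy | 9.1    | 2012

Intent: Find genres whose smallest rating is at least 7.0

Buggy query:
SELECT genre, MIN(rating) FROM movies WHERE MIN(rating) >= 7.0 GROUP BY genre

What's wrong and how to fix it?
Bug: MIN() in WHERE is a misuse of aggregate

Fix: Use HAVING for the per-group MIN condition

Corrected query:
SELECT genre, MIN(rating) FROM movies GROUP BY genre HAVING MIN(rating) >= 7.0

Result:
genre  | MIN(rating)
-------+------------
Comedy | 8.5        
Sci-Fi | 8.7        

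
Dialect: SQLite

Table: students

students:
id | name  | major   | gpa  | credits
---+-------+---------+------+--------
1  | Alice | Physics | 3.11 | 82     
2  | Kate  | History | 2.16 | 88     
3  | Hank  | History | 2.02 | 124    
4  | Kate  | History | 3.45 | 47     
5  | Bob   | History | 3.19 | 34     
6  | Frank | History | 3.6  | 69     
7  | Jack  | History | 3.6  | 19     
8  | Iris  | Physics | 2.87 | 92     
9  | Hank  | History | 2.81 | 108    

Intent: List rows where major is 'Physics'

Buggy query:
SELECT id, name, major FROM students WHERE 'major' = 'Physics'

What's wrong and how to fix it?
Bug: 'major' in single quotes is a string literal, not the column; the comparison is literal-vs-literal and never true

Fix: Remove the quotes around the column name (or use double quotes for an identifier)

Corrected query:
SELECT id, name, major FROM students WHERE major = 'Physics'

Result:
id | name  | major  
---+-------+--------
1  | Alice | Physics
8  | Iris  | Physics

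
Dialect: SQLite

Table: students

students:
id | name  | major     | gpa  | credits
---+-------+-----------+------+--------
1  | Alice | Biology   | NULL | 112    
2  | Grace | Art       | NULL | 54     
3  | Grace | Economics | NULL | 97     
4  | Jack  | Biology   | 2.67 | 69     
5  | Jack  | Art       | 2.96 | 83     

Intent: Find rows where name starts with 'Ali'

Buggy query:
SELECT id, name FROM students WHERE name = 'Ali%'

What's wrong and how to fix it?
Bug: Wildcards only work with LIKE; '=' treats '%' as a literal character

Fix: Replace '=' with LIKE so 'Ali%' is treated as a pattern

Corrected query:
SELECT id, name FROM students WHERE name LIKE 'Ali%'

Result:
id | name 
---+------
1  | Alice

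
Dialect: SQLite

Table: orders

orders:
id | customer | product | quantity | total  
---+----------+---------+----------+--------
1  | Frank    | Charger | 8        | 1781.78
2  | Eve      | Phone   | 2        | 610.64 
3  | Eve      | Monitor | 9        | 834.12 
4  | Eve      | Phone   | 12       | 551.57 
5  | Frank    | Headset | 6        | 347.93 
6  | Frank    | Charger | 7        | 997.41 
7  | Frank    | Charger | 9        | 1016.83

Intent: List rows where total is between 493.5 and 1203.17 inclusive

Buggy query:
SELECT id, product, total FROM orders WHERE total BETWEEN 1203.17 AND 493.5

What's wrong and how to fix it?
Bug: The bounds are reversed; BETWEEN a AND b requires a <= b to match anything

Fix: Write BETWEEN 493.5 AND 1203.17

Corrected query:
SELECT id, product, total FROM orders WHERE total BETWEEN 493.5 AND 1203.17

Result:
id | product | total  
---+---------+--------
2  | Phone   | 610.64 
3  | Monitor | 834.12 
4  | Phone   | 551.57 
6  | Charger | 997.41 
7  | Charger | 1016.83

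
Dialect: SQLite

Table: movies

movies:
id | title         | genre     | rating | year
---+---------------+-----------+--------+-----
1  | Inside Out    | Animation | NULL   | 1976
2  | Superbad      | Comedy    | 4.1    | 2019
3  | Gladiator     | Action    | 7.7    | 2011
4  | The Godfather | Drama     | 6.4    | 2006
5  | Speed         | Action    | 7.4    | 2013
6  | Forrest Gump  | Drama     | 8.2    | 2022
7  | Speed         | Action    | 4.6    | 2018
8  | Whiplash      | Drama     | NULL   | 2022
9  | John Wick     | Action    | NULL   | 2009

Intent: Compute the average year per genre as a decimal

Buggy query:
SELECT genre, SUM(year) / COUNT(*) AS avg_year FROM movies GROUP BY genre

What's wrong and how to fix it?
Bug: SUM(year) and COUNT(*) are both integers; the division truncates the fractional part

Fix: Multiply by 1.0 (or CAST to REAL) to force floating-point division

Corrected query:
SELECT genre, SUM(year) * 1.0 / COUNT(*) AS avg_year FROM movies GROUP BY genre

Result:
genre     | avg_year   
----------+------------
Action    | 2012.75    
Animation | 1976       
Comedy    | 2019       
Drama     | 2016.666667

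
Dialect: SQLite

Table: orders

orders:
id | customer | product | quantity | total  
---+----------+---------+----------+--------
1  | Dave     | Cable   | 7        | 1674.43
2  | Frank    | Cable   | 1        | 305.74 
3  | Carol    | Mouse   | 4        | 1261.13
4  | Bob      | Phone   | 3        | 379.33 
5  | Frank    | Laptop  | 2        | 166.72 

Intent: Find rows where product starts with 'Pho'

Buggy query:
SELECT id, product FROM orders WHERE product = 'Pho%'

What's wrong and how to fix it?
Bug: '=' compares the literal string including the % character; pattern matching needs LIKE

Fix: Replace '=' with LIKE so 'Pho%' is treated as a pattern

Corrected query:
SELECT id, product FROM orders WHERE product LIKE 'Pho%'

Result:
id | product
---+--------
4  | Phone  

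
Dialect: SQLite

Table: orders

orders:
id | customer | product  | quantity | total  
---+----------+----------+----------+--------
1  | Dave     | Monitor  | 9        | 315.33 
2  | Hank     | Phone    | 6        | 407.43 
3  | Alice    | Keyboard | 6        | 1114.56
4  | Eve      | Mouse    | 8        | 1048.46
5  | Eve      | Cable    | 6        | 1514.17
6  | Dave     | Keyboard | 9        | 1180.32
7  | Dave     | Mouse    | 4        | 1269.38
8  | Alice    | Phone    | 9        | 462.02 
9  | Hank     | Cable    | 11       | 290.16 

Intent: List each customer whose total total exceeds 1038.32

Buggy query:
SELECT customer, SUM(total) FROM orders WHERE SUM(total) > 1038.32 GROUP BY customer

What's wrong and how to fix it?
Bug: Aggregate functions cannot appear in a WHERE clause

Fix: Use HAVING (which filters groups after aggregation) instead of WHERE

Corrected query:
SELECT customer, SUM(total) FROM orders GROUP BY customer HAVING SUM(total) > 1038.32

Result:
customer | SUM(total)
---------+-----------
Alice    | 1576.58   
Dave     | 2765.03   
Eve      | 2562.63   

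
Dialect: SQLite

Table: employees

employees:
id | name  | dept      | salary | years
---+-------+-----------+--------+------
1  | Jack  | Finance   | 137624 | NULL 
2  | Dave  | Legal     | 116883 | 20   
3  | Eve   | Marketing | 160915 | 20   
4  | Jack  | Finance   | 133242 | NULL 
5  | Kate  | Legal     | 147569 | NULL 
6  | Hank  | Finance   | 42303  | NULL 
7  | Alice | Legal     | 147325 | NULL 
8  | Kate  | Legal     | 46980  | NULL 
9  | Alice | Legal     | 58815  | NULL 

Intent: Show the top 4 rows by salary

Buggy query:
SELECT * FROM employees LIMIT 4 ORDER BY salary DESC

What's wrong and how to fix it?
Bug: ORDER BY cannot follow LIMIT; LIMIT is the final clause

Fix: Sort with ORDER BY, then apply LIMIT

Corrected query:
SELECT * FROM employees ORDER BY salary DESC LIMIT 4

Result:
id | name  | dept      | salary | years
---+-------+-----------+--------+------
3  | Eve   | Marketing | 160915 | 20   
5  | Kate  | Legal     | 147569 | NULL 
7  | Alice | Legal     | 147325 | NULL 
1  | Jack  | Finance   | 137624 | NULL 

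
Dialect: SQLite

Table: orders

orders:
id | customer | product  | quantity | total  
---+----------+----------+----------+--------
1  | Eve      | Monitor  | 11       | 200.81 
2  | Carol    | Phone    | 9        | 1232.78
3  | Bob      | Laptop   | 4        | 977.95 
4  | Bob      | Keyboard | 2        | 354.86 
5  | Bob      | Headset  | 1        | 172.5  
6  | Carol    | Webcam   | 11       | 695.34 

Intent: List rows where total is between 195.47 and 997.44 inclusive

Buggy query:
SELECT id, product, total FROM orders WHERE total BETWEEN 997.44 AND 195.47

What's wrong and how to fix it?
Bug: BETWEEN expects the lower bound first; with 997.44 AND 195.47 the range is empty

Fix: Write BETWEEN 195.47 AND 997.44

Corrected query:
SELECT id, product, total FROM orders WHERE total BETWEEN 195.47 AND 997.44

Result:
id | product  | total 
---+----------+-------
1  | Monitor  | 200.81
3  | Laptop   | 977.95
4  | Keyboard | 354.86
6  | Webcam   | 695.34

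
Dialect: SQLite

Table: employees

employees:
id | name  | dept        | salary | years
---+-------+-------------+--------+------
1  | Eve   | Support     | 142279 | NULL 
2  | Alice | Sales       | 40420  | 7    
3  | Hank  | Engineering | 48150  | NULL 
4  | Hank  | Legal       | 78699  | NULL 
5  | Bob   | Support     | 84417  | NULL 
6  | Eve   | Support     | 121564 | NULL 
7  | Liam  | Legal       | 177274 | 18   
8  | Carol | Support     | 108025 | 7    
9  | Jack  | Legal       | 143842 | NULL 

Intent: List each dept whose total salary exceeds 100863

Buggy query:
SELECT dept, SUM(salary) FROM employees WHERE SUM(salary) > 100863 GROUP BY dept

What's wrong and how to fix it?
Bug: SUM(salary) is an aggregate, but WHERE filters rows before aggregation

Fix: Use HAVING (which filters groups after aggregation) instead of WHERE

Corrected query:
SELECT dept, SUM(salary) FROM employees GROUP BY dept HAVING SUM(salary) > 100863

Result:
dept    | SUM(salary)
--------+------------
Legal   | 399815     
Support | 456285     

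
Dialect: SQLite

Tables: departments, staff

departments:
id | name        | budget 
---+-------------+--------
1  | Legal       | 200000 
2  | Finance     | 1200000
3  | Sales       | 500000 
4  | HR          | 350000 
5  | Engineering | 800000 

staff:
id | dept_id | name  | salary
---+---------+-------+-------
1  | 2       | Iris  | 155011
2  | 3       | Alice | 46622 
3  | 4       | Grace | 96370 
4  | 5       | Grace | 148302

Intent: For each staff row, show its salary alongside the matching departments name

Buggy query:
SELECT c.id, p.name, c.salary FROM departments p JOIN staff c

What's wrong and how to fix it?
Bug: JOIN with no ON clause produces a cartesian product; every staff row pairs with every departments row

Fix: Add ON c.dept_id = p.id to the JOIN

Corrected query:
SELECT c.id, p.name, c.salary FROM departments p JOIN staff c ON c.dept_id = p.id

Result:
id | name        | salary
---+-------------+-------
1  | Finance     | 155011
2  | Sales       | 46622 
3  | HR          | 96370 
4  | Engineering | 148302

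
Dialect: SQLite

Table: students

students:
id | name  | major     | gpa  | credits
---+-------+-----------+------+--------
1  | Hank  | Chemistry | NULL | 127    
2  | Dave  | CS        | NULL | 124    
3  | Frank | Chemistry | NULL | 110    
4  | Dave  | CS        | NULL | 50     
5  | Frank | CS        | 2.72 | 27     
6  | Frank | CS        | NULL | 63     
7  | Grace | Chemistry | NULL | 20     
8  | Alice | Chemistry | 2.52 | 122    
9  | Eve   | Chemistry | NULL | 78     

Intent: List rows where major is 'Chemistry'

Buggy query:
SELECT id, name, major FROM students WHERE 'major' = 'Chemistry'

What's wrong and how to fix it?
Bug: Single quotes denote string literals in SQL; the column name is being compared as a constant string

Fix: Remove the quotes around the column name (or use double quotes for an identifier)

Corrected query:
SELECT id, name, major FROM students WHERE major = 'Chemistry'

Result:
id | name  | major    
---+-------+----------
1  | Hank  | Chemistry
3  | Frank | Chemistry
7  | Grace | Chemistry
8  | Alice | Chemistry
9  | Eve   | Chemistry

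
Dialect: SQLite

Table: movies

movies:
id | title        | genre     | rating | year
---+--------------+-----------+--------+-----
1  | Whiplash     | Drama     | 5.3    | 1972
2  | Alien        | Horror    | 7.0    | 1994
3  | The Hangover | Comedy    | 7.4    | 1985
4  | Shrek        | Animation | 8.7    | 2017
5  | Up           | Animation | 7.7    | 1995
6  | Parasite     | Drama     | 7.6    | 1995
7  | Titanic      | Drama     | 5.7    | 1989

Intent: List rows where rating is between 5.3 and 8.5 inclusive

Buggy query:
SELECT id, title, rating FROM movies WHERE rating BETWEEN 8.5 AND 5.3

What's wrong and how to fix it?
Bug: BETWEEN expects the lower bound first; with 8.5 AND 5.3 the range is empty

Fix: Write BETWEEN 5.3 AND 8.5

Corrected query:
SELECT id, title, rating FROM movies WHERE rating BETWEEN 5.3 AND 8.5

Result:
id | title        | rating
---+--------------+-------
1  | Whiplash     | 5.3   
2  | Alien        | 7     
3  | The Hangover | 7.4   
5  | Up           | 7.7   
6  | Parasite     | 7.6   
7  | Titanic      | 5.7   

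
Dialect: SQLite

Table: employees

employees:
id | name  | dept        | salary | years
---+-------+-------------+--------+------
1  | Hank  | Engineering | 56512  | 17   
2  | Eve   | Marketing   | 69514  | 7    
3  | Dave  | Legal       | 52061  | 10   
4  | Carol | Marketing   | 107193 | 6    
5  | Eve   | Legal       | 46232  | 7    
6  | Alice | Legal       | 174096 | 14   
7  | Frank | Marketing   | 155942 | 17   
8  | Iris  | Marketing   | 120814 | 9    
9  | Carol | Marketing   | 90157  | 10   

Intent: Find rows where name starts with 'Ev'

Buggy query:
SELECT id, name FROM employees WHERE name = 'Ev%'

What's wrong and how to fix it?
Bug: Wildcards only work with LIKE; '=' treats '%' as a literal character

Fix: Replace '=' with LIKE so 'Ev%' is treated as a pattern

Corrected query:
SELECT id, name FROM employees WHERE name LIKE 'Ev%'

Result:
id | name
---+-----
2  | Eve 
5  | Eve 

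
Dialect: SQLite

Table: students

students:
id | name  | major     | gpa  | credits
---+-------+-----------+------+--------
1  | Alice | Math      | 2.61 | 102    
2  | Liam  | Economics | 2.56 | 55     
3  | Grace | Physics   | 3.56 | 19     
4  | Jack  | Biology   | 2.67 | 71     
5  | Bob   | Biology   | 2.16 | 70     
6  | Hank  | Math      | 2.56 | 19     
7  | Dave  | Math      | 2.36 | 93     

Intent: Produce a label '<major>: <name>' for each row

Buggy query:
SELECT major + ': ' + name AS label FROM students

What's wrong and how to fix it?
Bug: '+' is numeric addition; on text columns SQLite converts them to 0 instead of concatenating

Fix: Replace + with || to concatenate text

Corrected query:
SELECT major || ': ' || name AS label FROM students

Result:
label          
---------------
Math: Alice    
Economics: Liam
Physics: Grace 
Biology: Jack  
Biology: Bob   
Math: Hank     
Math: Dave     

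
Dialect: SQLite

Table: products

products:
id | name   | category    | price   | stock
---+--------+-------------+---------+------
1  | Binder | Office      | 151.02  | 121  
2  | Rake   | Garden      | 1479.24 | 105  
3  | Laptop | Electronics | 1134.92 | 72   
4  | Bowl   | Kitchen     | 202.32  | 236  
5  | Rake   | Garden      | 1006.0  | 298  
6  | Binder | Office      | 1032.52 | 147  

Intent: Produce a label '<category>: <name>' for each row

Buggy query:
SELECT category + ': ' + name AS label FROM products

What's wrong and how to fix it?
Bug: '+' is numeric addition; on text columns SQLite converts them to 0 instead of concatenating

Fix: Use the || operator for string concatenation

Corrected query:
SELECT category || ': ' || name AS label FROM products

Result:
label              
-------------------
Office: Binder     
Garden: Rake       
Electronics: Laptop
Kitchen: Bowl      
Garden: Rake       
Office: Binder     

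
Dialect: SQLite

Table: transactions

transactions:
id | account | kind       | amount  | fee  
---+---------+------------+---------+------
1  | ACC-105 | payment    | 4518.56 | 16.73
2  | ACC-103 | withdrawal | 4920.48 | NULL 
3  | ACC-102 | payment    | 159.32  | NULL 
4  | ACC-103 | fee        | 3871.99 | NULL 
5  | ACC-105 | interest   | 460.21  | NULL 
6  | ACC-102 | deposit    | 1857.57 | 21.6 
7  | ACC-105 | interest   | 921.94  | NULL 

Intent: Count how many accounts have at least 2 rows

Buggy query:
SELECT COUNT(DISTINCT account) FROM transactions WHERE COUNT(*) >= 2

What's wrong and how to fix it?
Bug: WHERE filters individual rows, not groups, so a group-level COUNT is invalid there

Fix: Group first with HAVING COUNT(*) >= 2, then COUNT the resulting groups

Corrected query:
SELECT COUNT(*) FROM (SELECT account FROM transactions GROUP BY account HAVING COUNT(*) >= 2)

Result:
COUNT(*)
--------
3       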